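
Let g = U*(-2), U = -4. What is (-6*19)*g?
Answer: -912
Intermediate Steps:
g = 8 (g = -4*(-2) = 8)
(-6*19)*g = -6*19*8 = -114*8 = -912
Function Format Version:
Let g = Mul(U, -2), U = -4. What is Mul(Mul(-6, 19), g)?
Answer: -912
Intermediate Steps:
g = 8 (g = Mul(-4, -2) = 8)
Mul(Mul(-6, 19), g) = Mul(Mul(-6, 19), 8) = Mul(-114, 8) = -912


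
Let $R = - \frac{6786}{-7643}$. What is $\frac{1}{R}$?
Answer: $\frac{7643}{6786} \approx 1.1263$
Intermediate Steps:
$R = \frac{6786}{7643}$ ($R = \left(-6786\right) \left(- \frac{1}{7643}\right) = \frac{6786}{7643} \approx 0.88787$)
$\frac{1}{R} = \frac{1}{\frac{6786}{7643}} = \frac{7643}{6786}$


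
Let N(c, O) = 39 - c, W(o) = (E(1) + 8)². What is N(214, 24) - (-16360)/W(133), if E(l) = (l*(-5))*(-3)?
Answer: -76215/529 ≈ -144.07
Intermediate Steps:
E(l) = 15*l (E(l) = -5*l*(-3) = 15*l)
W(o) = 529 (W(o) = (15*1 + 8)² = (15 + 8)² = 23² = 529)
N(214, 24) - (-16360)/W(133) = (39 - 1*214) - (-16360)/529 = (39 - 214) - (-16360)/529 = -175 - 1*(-16360/529) = -175 + 16360/529 = -76215/529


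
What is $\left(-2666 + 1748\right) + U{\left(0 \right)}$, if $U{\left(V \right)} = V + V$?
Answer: $-918$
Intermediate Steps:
$U{\left(V \right)} = 2 V$
$\left(-2666 + 1748\right) + U{\left(0 \right)} = \left(-2666 + 1748\right) + 2 \cdot 0 = -918 + 0 = -918$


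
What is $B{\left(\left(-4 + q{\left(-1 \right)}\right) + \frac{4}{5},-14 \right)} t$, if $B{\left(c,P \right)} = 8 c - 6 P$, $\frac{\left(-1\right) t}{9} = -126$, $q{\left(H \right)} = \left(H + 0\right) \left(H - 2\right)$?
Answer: $\frac{467208}{5} \approx 93442.0$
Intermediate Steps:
$q{\left(H \right)} = H \left(-2 + H\right)$
$t = 1134$ ($t = \left(-9\right) \left(-126\right) = 1134$)
$B{\left(c,P \right)} = - 6 P + 8 c$
$B{\left(\left(-4 + q{\left(-1 \right)}\right) + \frac{4}{5},-14 \right)} t = \left(\left(-6\right) \left(-14\right) + 8 \left(\left(-4 - \left(-2 - 1\right)\right) + \frac{4}{5}\right)\right) 1134 = \left(84 + 8 \left(\left(-4 - -3\right) + 4 \cdot \frac{1}{5}\right)\right) 1134 = \left(84 + 8 \left(\left(-4 + 3\right) + \frac{4}{5}\right)\right) 1134 = \left(84 + 8 \left(-1 + \frac{4}{5}\right)\right) 1134 = \left(84 + 8 \left(- \frac{1}{5}\right)\right) 1134 = \left(84 - \frac{8}{5}\right) 1134 = \frac{412}{5} \cdot 1134 = \frac{467208}{5}$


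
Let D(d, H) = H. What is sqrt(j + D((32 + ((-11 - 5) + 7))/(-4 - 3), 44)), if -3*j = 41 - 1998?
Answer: sqrt(6267)/3 ≈ 26.388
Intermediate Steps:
j = 1957/3 (j = -(41 - 1998)/3 = -1/3*(-1957) = 1957/3 ≈ 652.33)
sqrt(j + D((32 + ((-11 - 5) + 7))/(-4 - 3), 44)) = sqrt(1957/3 + 44) = sqrt(2089/3) = sqrt(6267)/3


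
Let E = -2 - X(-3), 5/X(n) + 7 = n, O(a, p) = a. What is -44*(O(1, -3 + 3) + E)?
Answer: 22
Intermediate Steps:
X(n) = 5/(-7 + n)
E = -3/2 (E = -2 - 5/(-7 - 3) = -2 - 5/(-10) = -2 - 5*(-1)/10 = -2 - 1*(-½) = -2 + ½ = -3/2 ≈ -1.5000)
-44*(O(1, -3 + 3) + E) = -44*(1 - 3/2) = -44*(-½) = 22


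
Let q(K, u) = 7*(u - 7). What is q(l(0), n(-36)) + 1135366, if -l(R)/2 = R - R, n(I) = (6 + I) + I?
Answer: 1134855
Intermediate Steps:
n(I) = 6 + 2*I
l(R) = 0 (l(R) = -2*(R - R) = -2*0 = 0)
q(K, u) = -49 + 7*u (q(K, u) = 7*(-7 + u) = -49 + 7*u)
q(l(0), n(-36)) + 1135366 = (-49 + 7*(6 + 2*(-36))) + 1135366 = (-49 + 7*(6 - 72)) + 1135366 = (-49 + 7*(-66)) + 1135366 = (-49 - 462) + 1135366 = -511 + 1135366 = 1134855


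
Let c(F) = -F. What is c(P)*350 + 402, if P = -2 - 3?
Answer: 2152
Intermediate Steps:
P = -5
c(P)*350 + 402 = -1*(-5)*350 + 402 = 5*350 + 402 = 1750 + 402 = 2152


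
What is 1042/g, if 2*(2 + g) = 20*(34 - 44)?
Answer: -521/51 ≈ -10.216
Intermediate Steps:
g = -102 (g = -2 + (20*(34 - 44))/2 = -2 + (20*(-10))/2 = -2 + (½)*(-200) = -2 - 100 = -102)
1042/g = 1042/(-102) = 1042*(-1/102) = -521/51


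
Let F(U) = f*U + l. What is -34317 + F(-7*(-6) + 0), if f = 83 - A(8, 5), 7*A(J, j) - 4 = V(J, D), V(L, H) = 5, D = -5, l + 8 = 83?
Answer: -30810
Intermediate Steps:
l = 75 (l = -8 + 83 = 75)
A(J, j) = 9/7 (A(J, j) = 4/7 + (⅐)*5 = 4/7 + 5/7 = 9/7)
f = 572/7 (f = 83 - 1*9/7 = 83 - 9/7 = 572/7 ≈ 81.714)
F(U) = 75 + 572*U/7 (F(U) = 572*U/7 + 75 = 75 + 572*U/7)
-34317 + F(-7*(-6) + 0) = -34317 + (75 + 572*(-7*(-6) + 0)/7) = -34317 + (75 + 572*(42 + 0)/7) = -34317 + (75 + (572/7)*42) = -34317 + (75 + 3432) = -34317 + 3507 = -30810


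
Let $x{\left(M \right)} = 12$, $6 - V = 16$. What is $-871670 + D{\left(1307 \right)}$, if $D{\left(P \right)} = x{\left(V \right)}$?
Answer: $-871658$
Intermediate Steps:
$V = -10$ ($V = 6 - 16 = -10$)
$D{\left(P \right)} = 12$
$-871670 + D{\left(1307 \right)} = -871670 + 12 = -871658$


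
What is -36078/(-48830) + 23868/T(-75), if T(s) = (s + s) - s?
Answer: -38758953/122075 ≈ -317.50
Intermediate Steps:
T(s) = s (T(s) = 2*s - s = s)
-36078/(-48830) + 23868/T(-75) = -36078/(-48830) + 23868/(-75) = -36078*(-1/48830) + 23868*(-1/75) = 18039/24415 - 7956/25 = -38758953/122075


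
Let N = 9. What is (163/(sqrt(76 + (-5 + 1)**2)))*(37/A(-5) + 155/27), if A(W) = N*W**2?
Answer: 324859*sqrt(23)/15525 ≈ 100.35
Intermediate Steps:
A(W) = 9*W**2
(163/(sqrt(76 + (-5 + 1)**2)))*(37/A(-5) + 155/27) = (163/(sqrt(76 + (-5 + 1)**2)))*(37/((9*(-5)**2)) + 155/27) = (163/(sqrt(76 + (-4)**2)))*(37/((9*25)) + 155*(1/27)) = (163/(sqrt(76 + 16)))*(37/225 + 155/27) = (163/(sqrt(92)))*(37*(1/225) + 155/27) = (163/((2*sqrt(23))))*(37/225 + 155/27) = (163*(sqrt(23)/46))*(3986/675) = (163*sqrt(23)/46)*(3986/675) = 324859*sqrt(23)/15525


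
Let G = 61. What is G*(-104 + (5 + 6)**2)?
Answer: 1037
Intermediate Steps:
G*(-104 + (5 + 6)**2) = 61*(-104 + (5 + 6)**2) = 61*(-104 + 11**2) = 61*(-104 + 121) = 61*17 = 1037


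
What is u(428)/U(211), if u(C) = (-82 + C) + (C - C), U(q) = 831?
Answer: 346/831 ≈ 0.41637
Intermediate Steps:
u(C) = -82 + C (u(C) = (-82 + C) + 0 = -82 + C)
u(428)/U(211) = (-82 + 428)/831 = 346*(1/831) = 346/831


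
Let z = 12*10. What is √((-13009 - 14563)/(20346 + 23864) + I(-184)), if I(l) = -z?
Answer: I*√58940462530/22105 ≈ 10.983*I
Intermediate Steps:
z = 120
I(l) = -120 (I(l) = -1*120 = -120)
√((-13009 - 14563)/(20346 + 23864) + I(-184)) = √((-13009 - 14563)/(20346 + 23864) - 120) = √(-27572/44210 - 120) = √(-27572*1/44210 - 120) = √(-13786/22105 - 120) = √(-2666386/22105) = I*√58940462530/22105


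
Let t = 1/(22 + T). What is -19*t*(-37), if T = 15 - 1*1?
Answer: 703/36 ≈ 19.528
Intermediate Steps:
T = 14 (T = 15 - 1 = 14)
t = 1/36 (t = 1/(22 + 14) = 1/36 ≈ 0.027778)
-19*t*(-37) = -19*1/36*(-37) = -19/36*(-37) = 703/36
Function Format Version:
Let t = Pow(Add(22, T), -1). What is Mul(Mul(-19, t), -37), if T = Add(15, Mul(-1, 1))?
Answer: Rational(703, 36) ≈ 19.528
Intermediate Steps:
T = 14 (T = Add(15, -1) = 14)
t = Rational(1, 36) (t = Pow(Add(22, 14), -1) = Pow(36, -1) = Rational(1, 36) ≈ 0.027778)
Mul(Mul(-19, t), -37) = Mul(Mul(-19, Rational(1, 36)), -37) = Mul(Rational(-19, 36), -37) = Rational(703, 36)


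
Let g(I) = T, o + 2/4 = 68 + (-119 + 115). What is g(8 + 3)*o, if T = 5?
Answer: 635/2 ≈ 317.50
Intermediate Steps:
o = 127/2 (o = -½ + (68 + (-119 + 115)) = -½ + (68 - 4) = -½ + 64 = 127/2 ≈ 63.500)
g(I) = 5
g(8 + 3)*o = 5*(127/2) = 635/2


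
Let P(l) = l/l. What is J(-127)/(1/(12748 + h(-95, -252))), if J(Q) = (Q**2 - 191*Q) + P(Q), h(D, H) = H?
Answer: 504675952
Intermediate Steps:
P(l) = 1
J(Q) = 1 + Q**2 - 191*Q (J(Q) = (Q**2 - 191*Q) + 1 = 1 + Q**2 - 191*Q)
J(-127)/(1/(12748 + h(-95, -252))) = (1 + (-127)**2 - 191*(-127))/(1/(12748 - 252)) = (1 + 16129 + 24257)/(1/12496) = 40387/(1/12496) = 40387*12496 = 504675952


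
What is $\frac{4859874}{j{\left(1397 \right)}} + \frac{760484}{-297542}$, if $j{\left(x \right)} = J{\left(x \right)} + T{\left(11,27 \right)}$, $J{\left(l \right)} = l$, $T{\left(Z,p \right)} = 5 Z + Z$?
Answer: $\frac{14743918792}{4441877} \approx 3319.3$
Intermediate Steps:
$T{\left(Z,p \right)} = 6 Z$
$j{\left(x \right)} = 66 + x$ ($j{\left(x \right)} = x + 6 \cdot 11 = x + 66 = 66 + x$)
$\frac{4859874}{j{\left(1397 \right)}} + \frac{760484}{-297542} = \frac{4859874}{66 + 1397} + \frac{760484}{-297542} = \frac{4859874}{1463} + 760484 \left(- \frac{1}{297542}\right) = 4859874 \cdot \frac{1}{1463} - \frac{380242}{148771} = \frac{4859874}{1463} - \frac{380242}{148771} = \frac{14743918792}{4441877}$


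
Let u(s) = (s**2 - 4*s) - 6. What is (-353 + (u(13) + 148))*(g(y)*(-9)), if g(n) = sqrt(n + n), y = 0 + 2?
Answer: 1692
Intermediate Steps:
y = 2
u(s) = -6 + s**2 - 4*s
g(n) = sqrt(2)*sqrt(n) (g(n) = sqrt(2*n) = sqrt(2)*sqrt(n))
(-353 + (u(13) + 148))*(g(y)*(-9)) = (-353 + ((-6 + 13**2 - 4*13) + 148))*((sqrt(2)*sqrt(2))*(-9)) = (-353 + ((-6 + 169 - 52) + 148))*(2*(-9)) = (-353 + (111 + 148))*(-18) = (-353 + 259)*(-18) = -94*(-18) = 1692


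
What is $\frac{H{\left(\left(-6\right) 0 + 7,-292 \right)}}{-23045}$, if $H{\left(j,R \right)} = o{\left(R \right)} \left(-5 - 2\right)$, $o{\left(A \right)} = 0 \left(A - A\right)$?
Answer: $0$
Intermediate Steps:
$o{\left(A \right)} = 0$ ($o{\left(A \right)} = 0 \cdot 0 = 0$)
$H{\left(j,R \right)} = 0$ ($H{\left(j,R \right)} = 0 \left(-5 - 2\right) = 0 \left(-7\right) = 0$)
$\frac{H{\left(\left(-6\right) 0 + 7,-292 \right)}}{-23045} = \frac{0}{-23045} = 0 \left(- \frac{1}{23045}\right) = 0$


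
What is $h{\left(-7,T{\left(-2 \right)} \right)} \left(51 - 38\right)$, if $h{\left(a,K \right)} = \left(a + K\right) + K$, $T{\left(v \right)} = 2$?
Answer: $-39$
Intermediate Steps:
$h{\left(a,K \right)} = a + 2 K$ ($h{\left(a,K \right)} = \left(K + a\right) + K = a + 2 K$)
$h{\left(-7,T{\left(-2 \right)} \right)} \left(51 - 38\right) = \left(-7 + 2 \cdot 2\right) \left(51 - 38\right) = \left(-7 + 4\right) 13 = \left(-3\right) 13 = -39$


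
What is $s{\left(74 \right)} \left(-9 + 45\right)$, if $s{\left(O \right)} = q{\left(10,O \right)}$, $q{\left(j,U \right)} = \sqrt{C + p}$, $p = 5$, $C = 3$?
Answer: $72 \sqrt{2} \approx 101.82$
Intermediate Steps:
$q{\left(j,U \right)} = 2 \sqrt{2}$ ($q{\left(j,U \right)} = \sqrt{3 + 5} = \sqrt{8} = 2 \sqrt{2}$)
$s{\left(O \right)} = 2 \sqrt{2}$
$s{\left(74 \right)} \left(-9 + 45\right) = 2 \sqrt{2} \left(-9 + 45\right) = 2 \sqrt{2} \cdot 36 = 72 \sqrt{2}$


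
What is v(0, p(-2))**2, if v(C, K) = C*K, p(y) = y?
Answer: 0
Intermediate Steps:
v(0, p(-2))**2 = (0*(-2))**2 = 0**2 = 0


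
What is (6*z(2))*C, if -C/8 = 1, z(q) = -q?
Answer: 96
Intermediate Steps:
C = -8 (C = -8*1 = -8)
(6*z(2))*C = (6*(-1*2))*(-8) = (6*(-2))*(-8) = -12*(-8) = 96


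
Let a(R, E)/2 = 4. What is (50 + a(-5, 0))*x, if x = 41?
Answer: 2378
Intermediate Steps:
a(R, E) = 8 (a(R, E) = 2*4 = 8)
(50 + a(-5, 0))*x = (50 + 8)*41 = 58*41 = 2378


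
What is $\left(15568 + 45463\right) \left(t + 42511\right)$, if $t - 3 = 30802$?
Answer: $4474548796$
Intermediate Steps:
$t = 30805$ ($t = 3 + 30802 = 30805$)
$\left(15568 + 45463\right) \left(t + 42511\right) = \left(15568 + 45463\right) \left(30805 + 42511\right) = 61031 \cdot 73316 = 4474548796$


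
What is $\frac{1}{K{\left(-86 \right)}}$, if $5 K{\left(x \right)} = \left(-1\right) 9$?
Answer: $- \frac{5}{9} \approx -0.55556$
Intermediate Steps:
$K{\left(x \right)} = - \frac{9}{5}$ ($K{\left(x \right)} = \frac{\left(-1\right) 9}{5} = \frac{1}{5} \left(-9\right) = - \frac{9}{5}$)
$\frac{1}{K{\left(-86 \right)}} = \frac{1}{- \frac{9}{5}} = - \frac{5}{9}$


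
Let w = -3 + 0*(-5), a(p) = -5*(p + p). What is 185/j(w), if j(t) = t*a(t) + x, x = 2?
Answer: -185/88 ≈ -2.1023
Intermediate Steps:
a(p) = -10*p
w = -3 (w = -3 + 0 = -3)
j(t) = 2 - 10*t² (j(t) = t*(-10*t) + 2 = -10*t² + 2 = 2 - 10*t²)
185/j(w) = 185/(2 - 10*(-3)²) = 185/(2 - 10*9) = 185/(2 - 90) = 185/(-88) = 185*(-1/88) = -185/88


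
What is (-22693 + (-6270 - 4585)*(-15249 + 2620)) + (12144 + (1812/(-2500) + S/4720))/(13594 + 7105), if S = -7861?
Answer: 239127889925624249/1744630000 ≈ 1.3706e+8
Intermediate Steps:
(-22693 + (-6270 - 4585)*(-15249 + 2620)) + (12144 + (1812/(-2500) + S/4720))/(13594 + 7105) = (-22693 + (-6270 - 4585)*(-15249 + 2620)) + (12144 + (1812/(-2500) - 7861/4720))/(13594 + 7105) = (-22693 - 10855*(-12629)) + (12144 + (1812*(-1/2500) - 7861*1/4720))/20699 = (-22693 + 137087795) + (12144 + (-453/625 - 7861/4720))*(1/20699) = 137065102 + (12144 - 1410257/590000)*(1/20699) = 137065102 + (7163549743/590000)*(1/20699) = 137065102 + 1023364249/1744630000 = 239127889925624249/1744630000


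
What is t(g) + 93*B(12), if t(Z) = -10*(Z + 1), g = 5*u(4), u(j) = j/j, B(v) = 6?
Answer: 498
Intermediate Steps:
u(j) = 1
g = 5 (g = 5*1 = 5)
t(Z) = -10 - 10*Z (t(Z) = -10*(1 + Z) = -10 - 10*Z)
t(g) + 93*B(12) = (-10 - 10*5) + 93*6 = (-10 - 50) + 558 = -60 + 558 = 498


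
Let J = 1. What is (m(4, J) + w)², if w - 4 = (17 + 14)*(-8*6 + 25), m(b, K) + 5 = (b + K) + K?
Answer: 501264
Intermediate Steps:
m(b, K) = -5 + b + 2*K (m(b, K) = -5 + ((b + K) + K) = -5 + ((K + b) + K) = -5 + (b + 2*K) = -5 + b + 2*K)
w = -709 (w = 4 + (17 + 14)*(-8*6 + 25) = 4 + 31*(-48 + 25) = 4 + 31*(-23) = 4 - 713 = -709)
(m(4, J) + w)² = ((-5 + 4 + 2*1) - 709)² = ((-5 + 4 + 2) - 709)² = (1 - 709)² = (-708)² = 501264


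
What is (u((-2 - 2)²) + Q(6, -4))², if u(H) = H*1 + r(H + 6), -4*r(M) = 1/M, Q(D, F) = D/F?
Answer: 1625625/7744 ≈ 209.92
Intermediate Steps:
r(M) = -1/(4*M)
u(H) = H - 1/(4*(6 + H)) (u(H) = H*1 - 1/(4*(H + 6)) = H - 1/(4*(6 + H)))
(u((-2 - 2)²) + Q(6, -4))² = ((-¼ + (-2 - 2)²*(6 + (-2 - 2)²))/(6 + (-2 - 2)²) + 6/(-4))² = ((-¼ + (-4)²*(6 + (-4)²))/(6 + (-4)²) + 6*(-¼))² = ((-¼ + 16*(6 + 16))/(6 + 16) - 3/2)² = ((-¼ + 16*22)/22 - 3/2)² = ((-¼ + 352)/22 - 3/2)² = ((1/22)*(1407/4) - 3/2)² = (1407/88 - 3/2)² = (1275/88)² = 1625625/7744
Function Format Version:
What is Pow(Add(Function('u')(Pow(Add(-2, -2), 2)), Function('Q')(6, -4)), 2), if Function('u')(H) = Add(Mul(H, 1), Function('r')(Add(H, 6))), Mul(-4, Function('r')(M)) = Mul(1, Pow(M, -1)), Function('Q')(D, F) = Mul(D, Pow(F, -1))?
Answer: Rational(1625625, 7744) ≈ 209.92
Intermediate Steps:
Function('r')(M) = Mul(Rational(-1, 4), Pow(M, -1)) (Function('r')(M) = Mul(Rational(-1, 4), Mul(1, Pow(M, -1))) = Mul(Rational(-1, 4), Pow(M, -1)))
Function('u')(H) = Add(H, Mul(Rational(-1, 4), Pow(Add(6, H), -1))) (Function('u')(H) = Add(Mul(H, 1), Mul(Rational(-1, 4), Pow(Add(H, 6), -1))) = Add(H, Mul(Rational(-1, 4), Pow(Add(6, H), -1))))
Pow(Add(Function('u')(Pow(Add(-2, -2), 2)), Function('Q')(6, -4)), 2) = Pow(Add(Mul(Pow(Add(6, Pow(Add(-2, -2), 2)), -1), Add(Rational(-1, 4), Mul(Pow(Add(-2, -2), 2), Add(6, Pow(Add(-2, -2), 2))))), Mul(6, Pow(-4, -1))), 2) = Pow(Add(Mul(Pow(Add(6, Pow(-4, 2)), -1), Add(Rational(-1, 4), Mul(Pow(-4, 2), Add(6, Pow(-4, 2))))), Mul(6, Rational(-1, 4))), 2) = Pow(Add(Mul(Pow(Add(6, 16), -1), Add(Rational(-1, 4), Mul(16, Add(6, 16)))), Rational(-3, 2)), 2) = Pow(Add(Mul(Pow(22, -1), Add(Rational(-1, 4), Mul(16, 22))), Rational(-3, 2)), 2) = Pow(Add(Mul(Rational(1, 22), Add(Rational(-1, 4), 352)), Rational(-3, 2)), 2) = Pow(Add(Mul(Rational(1, 22), Rational(1407, 4)), Rational(-3, 2)), 2) = Pow(Add(Rational(1407, 88), Rational(-3, 2)), 2) = Pow(Rational(1275, 88), 2) = Rational(1625625, 7744)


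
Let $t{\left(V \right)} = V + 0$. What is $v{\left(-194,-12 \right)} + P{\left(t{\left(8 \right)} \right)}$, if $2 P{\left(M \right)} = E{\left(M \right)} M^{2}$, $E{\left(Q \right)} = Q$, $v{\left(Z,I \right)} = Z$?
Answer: $62$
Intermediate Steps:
$t{\left(V \right)} = V$
$P{\left(M \right)} = \frac{M^{3}}{2}$ ($P{\left(M \right)} = \frac{M M^{2}}{2} = \frac{M^{3}}{2}$)
$v{\left(-194,-12 \right)} + P{\left(t{\left(8 \right)} \right)} = -194 + \frac{8^{3}}{2} = -194 + \frac{1}{2} \cdot 512 = -194 + 256 = 62$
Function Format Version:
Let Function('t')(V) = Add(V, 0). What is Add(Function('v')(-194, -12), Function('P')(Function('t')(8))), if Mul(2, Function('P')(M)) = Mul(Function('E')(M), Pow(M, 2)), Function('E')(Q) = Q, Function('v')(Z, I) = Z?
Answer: 62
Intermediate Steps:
Function('t')(V) = V
Function('P')(M) = Mul(Rational(1, 2), Pow(M, 3)) (Function('P')(M) = Mul(Rational(1, 2), Mul(M, Pow(M, 2))) = Mul(Rational(1, 2), Pow(M, 3)))
Add(Function('v')(-194, -12), Function('P')(Function('t')(8))) = Add(-194, Mul(Rational(1, 2), Pow(8, 3))) = Add(-194, Mul(Rational(1, 2), 512)) = Add(-194, 256) = 62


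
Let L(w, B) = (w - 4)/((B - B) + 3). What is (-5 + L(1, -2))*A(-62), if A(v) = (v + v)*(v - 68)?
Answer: -96720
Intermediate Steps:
A(v) = 2*v*(-68 + v) (A(v) = (2*v)*(-68 + v) = 2*v*(-68 + v))
L(w, B) = -4/3 + w/3 (L(w, B) = (-4 + w)/(0 + 3) = (-4 + w)/3 = (-4 + w)*(⅓) = -4/3 + w/3)
(-5 + L(1, -2))*A(-62) = (-5 + (-4/3 + (⅓)*1))*(2*(-62)*(-68 - 62)) = (-5 + (-4/3 + ⅓))*(2*(-62)*(-130)) = (-5 - 1)*16120 = -6*16120 = -96720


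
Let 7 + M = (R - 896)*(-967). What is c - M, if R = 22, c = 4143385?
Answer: 3298234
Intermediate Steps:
M = 845151 (M = -7 + (22 - 896)*(-967) = -7 - 874*(-967) = -7 + 845158 = 845151)
c - M = 4143385 - 1*845151 = 4143385 - 845151 = 3298234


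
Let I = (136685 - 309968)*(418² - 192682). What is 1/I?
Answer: 1/3111816114 ≈ 3.2136e-10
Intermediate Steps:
I = 3111816114 (I = -173283*(174724 - 192682) = -173283*(-17958) = 3111816114)
1/I = 1/3111816114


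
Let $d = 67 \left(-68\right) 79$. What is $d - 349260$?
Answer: $-709184$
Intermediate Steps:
$d = -359924$ ($d = \left(-4556\right) 79 = -359924$)
$d - 349260 = -359924 - 349260 = -709184$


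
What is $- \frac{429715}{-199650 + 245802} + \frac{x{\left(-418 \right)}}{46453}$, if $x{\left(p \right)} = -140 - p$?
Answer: $- \frac{19948720639}{2143898856} \approx -9.3049$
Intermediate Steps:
$- \frac{429715}{-199650 + 245802} + \frac{x{\left(-418 \right)}}{46453} = - \frac{429715}{-199650 + 245802} + \frac{-140 - -418}{46453} = - \frac{429715}{46152} + \left(-140 + 418\right) \frac{1}{46453} = \left(-429715\right) \frac{1}{46152} + 278 \cdot \frac{1}{46453} = - \frac{429715}{46152} + \frac{278}{46453} = - \frac{19948720639}{2143898856}$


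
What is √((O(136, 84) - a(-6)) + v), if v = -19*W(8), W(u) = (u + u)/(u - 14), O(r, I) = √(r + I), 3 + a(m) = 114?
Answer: √(-543 + 18*√55)/3 ≈ 6.7454*I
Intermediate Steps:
a(m) = 111 (a(m) = -3 + 114 = 111)
O(r, I) = √(I + r)
W(u) = 2*u/(-14 + u) (W(u) = (2*u)/(-14 + u) = 2*u/(-14 + u))
v = 152/3 (v = -38*8/(-14 + 8) = -38*8/(-6) = -38*8*(-1)/6 = -19*(-8/3) = 152/3 ≈ 50.667)
√((O(136, 84) - a(-6)) + v) = √((√(84 + 136) - 1*111) + 152/3) = √((√220 - 111) + 152/3) = √((2*√55 - 111) + 152/3) = √((-111 + 2*√55) + 152/3) = √(-181/3 + 2*√55)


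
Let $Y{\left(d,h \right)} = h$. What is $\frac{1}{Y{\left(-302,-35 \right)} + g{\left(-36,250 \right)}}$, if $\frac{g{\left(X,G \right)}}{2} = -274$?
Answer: $- \frac{1}{583} \approx -0.0017153$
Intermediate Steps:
$g{\left(X,G \right)} = -548$ ($g{\left(X,G \right)} = 2 \left(-274\right) = -548$)
$\frac{1}{Y{\left(-302,-35 \right)} + g{\left(-36,250 \right)}} = \frac{1}{-35 - 548} = \frac{1}{-583} = - \frac{1}{583}$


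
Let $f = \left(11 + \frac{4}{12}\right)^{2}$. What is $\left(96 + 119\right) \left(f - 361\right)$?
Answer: $- \frac{449995}{9} \approx -49999.0$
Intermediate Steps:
$f = \frac{1156}{9}$ ($f = \left(11 + 4 \cdot \frac{1}{12}\right)^{2} = \left(11 + \frac{1}{3}\right)^{2} = \left(\frac{34}{3}\right)^{2} = \frac{1156}{9} \approx 128.44$)
$\left(96 + 119\right) \left(f - 361\right) = \left(96 + 119\right) \left(\frac{1156}{9} - 361\right) = 215 \left(- \frac{2093}{9}\right) = - \frac{449995}{9}$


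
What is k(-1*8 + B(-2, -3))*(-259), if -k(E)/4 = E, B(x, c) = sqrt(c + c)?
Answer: -8288 + 1036*I*sqrt(6) ≈ -8288.0 + 2537.7*I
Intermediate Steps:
B(x, c) = sqrt(2)*sqrt(c) (B(x, c) = sqrt(2*c) = sqrt(2)*sqrt(c))
k(E) = -4*E
k(-1*8 + B(-2, -3))*(-259) = -4*(-1*8 + sqrt(2)*sqrt(-3))*(-259) = -4*(-8 + sqrt(2)*(I*sqrt(3)))*(-259) = -4*(-8 + I*sqrt(6))*(-259) = (32 - 4*I*sqrt(6))*(-259) = -8288 + 1036*I*sqrt(6)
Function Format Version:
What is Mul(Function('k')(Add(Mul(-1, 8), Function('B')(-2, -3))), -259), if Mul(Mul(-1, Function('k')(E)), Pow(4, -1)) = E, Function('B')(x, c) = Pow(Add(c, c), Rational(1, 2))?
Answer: Add(-8288, Mul(1036, I, Pow(6, Rational(1, 2)))) ≈ Add(-8288.0, Mul(2537.7, I))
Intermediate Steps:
Function('B')(x, c) = Mul(Pow(2, Rational(1, 2)), Pow(c, Rational(1, 2))) (Function('B')(x, c) = Pow(Mul(2, c), Rational(1, 2)) = Mul(Pow(2, Rational(1, 2)), Pow(c, Rational(1, 2))))
Function('k')(E) = Mul(-4, E)
Mul(Function('k')(Add(Mul(-1, 8), Function('B')(-2, -3))), -259) = Mul(Mul(-4, Add(Mul(-1, 8), Mul(Pow(2, Rational(1, 2)), Pow(-3, Rational(1, 2))))), -259) = Mul(Mul(-4, Add(-8, Mul(Pow(2, Rational(1, 2)), Mul(I, Pow(3, Rational(1, 2)))))), -259) = Mul(Mul(-4, Add(-8, Mul(I, Pow(6, Rational(1, 2))))), -259) = Mul(Add(32, Mul(-4, I, Pow(6, Rational(1, 2)))), -259) = Add(-8288, Mul(1036, I, Pow(6, Rational(1, 2))))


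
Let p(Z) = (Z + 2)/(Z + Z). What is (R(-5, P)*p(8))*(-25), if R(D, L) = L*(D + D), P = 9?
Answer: 5625/4 ≈ 1406.3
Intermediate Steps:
R(D, L) = 2*D*L (R(D, L) = L*(2*D) = 2*D*L)
p(Z) = (2 + Z)/(2*Z) (p(Z) = (2 + Z)/((2*Z)) = (2 + Z)*(1/(2*Z)) = (2 + Z)/(2*Z))
(R(-5, P)*p(8))*(-25) = ((2*(-5)*9)*((1/2)*(2 + 8)/8))*(-25) = -45*10/8*(-25) = -90*5/8*(-25) = -225/4*(-25) = 5625/4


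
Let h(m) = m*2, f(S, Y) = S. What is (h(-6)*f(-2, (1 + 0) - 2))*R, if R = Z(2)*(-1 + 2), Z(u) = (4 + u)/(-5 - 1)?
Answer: -24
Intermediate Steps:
h(m) = 2*m
Z(u) = -⅔ - u/6 (Z(u) = (4 + u)/(-6) = (4 + u)*(-⅙) = -⅔ - u/6)
R = -1 (R = (-⅔ - ⅙*2)*(-1 + 2) = (-⅔ - ⅓)*1 = -1*1 = -1)
(h(-6)*f(-2, (1 + 0) - 2))*R = ((2*(-6))*(-2))*(-1) = -12*(-2)*(-1) = 24*(-1) = -24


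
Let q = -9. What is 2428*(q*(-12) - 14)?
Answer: 228232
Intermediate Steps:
2428*(q*(-12) - 14) = 2428*(-9*(-12) - 14) = 2428*(108 - 14) = 2428*94 = 228232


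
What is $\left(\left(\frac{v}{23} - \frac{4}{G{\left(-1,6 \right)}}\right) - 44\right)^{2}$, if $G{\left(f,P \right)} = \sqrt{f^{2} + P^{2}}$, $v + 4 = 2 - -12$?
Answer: $\frac{37156612}{19573} + \frac{8016 \sqrt{37}}{851} \approx 1955.7$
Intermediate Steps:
$v = 10$ ($v = -4 + \left(2 - -12\right) = -4 + \left(2 + 12\right) = -4 + 14 = 10$)
$G{\left(f,P \right)} = \sqrt{P^{2} + f^{2}}$
$\left(\left(\frac{v}{23} - \frac{4}{G{\left(-1,6 \right)}}\right) - 44\right)^{2} = \left(\left(\frac{10}{23} - \frac{4}{\sqrt{6^{2} + \left(-1\right)^{2}}}\right) - 44\right)^{2} = \left(\left(10 \cdot \frac{1}{23} - \frac{4}{\sqrt{36 + 1}}\right) - 44\right)^{2} = \left(\left(\frac{10}{23} - \frac{4}{\sqrt{37}}\right) - 44\right)^{2} = \left(\left(\frac{10}{23} - 4 \frac{\sqrt{37}}{37}\right) - 44\right)^{2} = \left(\left(\frac{10}{23} - \frac{4 \sqrt{37}}{37}\right) - 44\right)^{2} = \left(- \frac{1002}{23} - \frac{4 \sqrt{37}}{37}\right)^{2}$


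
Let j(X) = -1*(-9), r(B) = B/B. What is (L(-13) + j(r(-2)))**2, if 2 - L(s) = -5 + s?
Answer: 841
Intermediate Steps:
L(s) = 7 - s (L(s) = 2 - (-5 + s) = 2 + (5 - s) = 7 - s)
r(B) = 1
j(X) = 9
(L(-13) + j(r(-2)))**2 = ((7 - 1*(-13)) + 9)**2 = ((7 + 13) + 9)**2 = (20 + 9)**2 = 29**2 = 841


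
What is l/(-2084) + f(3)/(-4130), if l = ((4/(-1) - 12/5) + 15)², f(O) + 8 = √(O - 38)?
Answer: -721957/21517300 - I*√35/4130 ≈ -0.033552 - 0.0014325*I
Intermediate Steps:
f(O) = -8 + √(-38 + O) (f(O) = -8 + √(O - 38) = -8 + √(-38 + O))
l = 1849/25 (l = ((4*(-1) - 12*⅕) + 15)² = ((-4 - 12/5) + 15)² = (-32/5 + 15)² = (43/5)² = 1849/25 ≈ 73.960)
l/(-2084) + f(3)/(-4130) = (1849/25)/(-2084) + (-8 + √(-38 + 3))/(-4130) = (1849/25)*(-1/2084) + (-8 + √(-35))*(-1/4130) = -1849/52100 + (-8 + I*√35)*(-1/4130) = -1849/52100 + (4/2065 - I*√35/4130) = -721957/21517300 - I*√35/4130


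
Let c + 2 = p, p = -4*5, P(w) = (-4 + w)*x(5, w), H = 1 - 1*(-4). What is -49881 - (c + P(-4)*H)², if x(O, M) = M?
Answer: -68925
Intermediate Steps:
H = 5 (H = 1 + 4 = 5)
P(w) = w*(-4 + w) (P(w) = (-4 + w)*w = w*(-4 + w))
p = -20
c = -22 (c = -2 - 20 = -22)
-49881 - (c + P(-4)*H)² = -49881 - (-22 - 4*(-4 - 4)*5)² = -49881 - (-22 - 4*(-8)*5)² = -49881 - (-22 + 32*5)² = -49881 - (-22 + 160)² = -49881 - 1*138² = -49881 - 1*19044 = -49881 - 19044 = -68925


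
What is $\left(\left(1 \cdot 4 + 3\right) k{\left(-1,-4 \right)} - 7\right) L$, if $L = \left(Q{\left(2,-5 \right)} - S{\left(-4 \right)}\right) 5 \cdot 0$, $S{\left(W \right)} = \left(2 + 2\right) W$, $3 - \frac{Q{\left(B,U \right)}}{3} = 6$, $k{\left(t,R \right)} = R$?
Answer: $0$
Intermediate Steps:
$Q{\left(B,U \right)} = -9$ ($Q{\left(B,U \right)} = 9 - 18 = -9$)
$S{\left(W \right)} = 4 W$
$L = 0$ ($L = \left(-9 - 4 \left(-4\right)\right) 5 \cdot 0 = \left(-9 - -16\right) 5 \cdot 0 = \left(-9 + 16\right) 5 \cdot 0 = 7 \cdot 5 \cdot 0 = 35 \cdot 0 = 0$)
$\left(\left(1 \cdot 4 + 3\right) k{\left(-1,-4 \right)} - 7\right) L = \left(\left(1 \cdot 4 + 3\right) \left(-4\right) - 7\right) 0 = \left(\left(4 + 3\right) \left(-4\right) - 7\right) 0 = \left(7 \left(-4\right) - 7\right) 0 = \left(-28 - 7\right) 0 = \left(-35\right) 0 = 0$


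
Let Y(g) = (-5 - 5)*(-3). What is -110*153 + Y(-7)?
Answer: -16800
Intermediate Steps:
Y(g) = 30 (Y(g) = -10*(-3) = 30)
-110*153 + Y(-7) = -110*153 + 30 = -16830 + 30 = -16800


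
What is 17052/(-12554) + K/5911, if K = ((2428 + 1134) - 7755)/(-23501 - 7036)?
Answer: -1538952549421/1133024907339 ≈ -1.3583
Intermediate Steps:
K = 4193/30537 (K = (3562 - 7755)/(-30537) = -4193*(-1/30537) = 4193/30537 ≈ 0.13731)
17052/(-12554) + K/5911 = 17052/(-12554) + (4193/30537)/5911 = 17052*(-1/12554) + (4193/30537)*(1/5911) = -8526/6277 + 4193/180504207 = -1538952549421/1133024907339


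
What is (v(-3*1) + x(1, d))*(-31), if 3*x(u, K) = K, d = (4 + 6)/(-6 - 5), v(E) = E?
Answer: 3379/33 ≈ 102.39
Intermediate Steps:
d = -10/11 (d = 10/(-11) = 10*(-1/11) = -10/11 ≈ -0.90909)
x(u, K) = K/3
(v(-3*1) + x(1, d))*(-31) = (-3*1 + (⅓)*(-10/11))*(-31) = (-3 - 10/33)*(-31) = -109/33*(-31) = 3379/33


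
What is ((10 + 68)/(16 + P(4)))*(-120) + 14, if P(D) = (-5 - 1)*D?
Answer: 1184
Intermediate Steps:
P(D) = -6*D
((10 + 68)/(16 + P(4)))*(-120) + 14 = ((10 + 68)/(16 - 6*4))*(-120) + 14 = (78/(16 - 24))*(-120) + 14 = (78/(-8))*(-120) + 14 = (78*(-1/8))*(-120) + 14 = -39/4*(-120) + 14 = 1170 + 14 = 1184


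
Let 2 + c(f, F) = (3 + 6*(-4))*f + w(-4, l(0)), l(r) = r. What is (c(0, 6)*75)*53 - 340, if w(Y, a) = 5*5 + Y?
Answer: 75185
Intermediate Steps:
w(Y, a) = 25 + Y
c(f, F) = 19 - 21*f (c(f, F) = -2 + ((3 + 6*(-4))*f + (25 - 4)) = -2 + ((3 - 24)*f + 21) = -2 + (-21*f + 21) = -2 + (21 - 21*f) = 19 - 21*f)
(c(0, 6)*75)*53 - 340 = ((19 - 21*0)*75)*53 - 340 = ((19 + 0)*75)*53 - 340 = (19*75)*53 - 340 = 1425*53 - 340 = 75525 - 340 = 75185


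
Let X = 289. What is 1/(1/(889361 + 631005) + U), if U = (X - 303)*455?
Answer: -1520366/9684731419 ≈ -0.00015699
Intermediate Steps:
U = -6370 (U = (289 - 303)*455 = -14*455 = -6370)
1/(1/(889361 + 631005) + U) = 1/(1/(889361 + 631005) - 6370) = 1/(1/1520366 - 6370) = 1/(-9684731419/1520366) = -1520366/9684731419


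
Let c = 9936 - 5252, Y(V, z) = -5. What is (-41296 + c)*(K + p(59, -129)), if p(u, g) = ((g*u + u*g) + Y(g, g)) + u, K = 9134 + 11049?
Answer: -183609180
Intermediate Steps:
K = 20183
p(u, g) = -5 + u + 2*g*u (p(u, g) = ((g*u + u*g) - 5) + u = ((g*u + g*u) - 5) + u = (2*g*u - 5) + u = (-5 + 2*g*u) + u = -5 + u + 2*g*u)
c = 4684
(-41296 + c)*(K + p(59, -129)) = (-41296 + 4684)*(20183 + (-5 + 59 + 2*(-129)*59)) = -36612*(20183 + (-5 + 59 - 15222)) = -36612*(20183 - 15168) = -36612*5015 = -183609180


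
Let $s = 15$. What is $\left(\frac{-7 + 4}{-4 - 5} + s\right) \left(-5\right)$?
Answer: $- \frac{230}{3} \approx -76.667$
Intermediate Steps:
$\left(\frac{-7 + 4}{-4 - 5} + s\right) \left(-5\right) = \left(\frac{-7 + 4}{-4 - 5} + 15\right) \left(-5\right) = \left(- \frac{3}{-9} + 15\right) \left(-5\right) = \left(\left(-3\right) \left(- \frac{1}{9}\right) + 15\right) \left(-5\right) = \left(\frac{1}{3} + 15\right) \left(-5\right) = \frac{46}{3} \left(-5\right) = - \frac{230}{3}$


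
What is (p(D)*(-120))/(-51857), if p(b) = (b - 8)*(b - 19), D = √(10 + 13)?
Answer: 21000/51857 - 3240*√23/51857 ≈ 0.10532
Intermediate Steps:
D = √23 ≈ 4.7958
p(b) = (-19 + b)*(-8 + b) (p(b) = (-8 + b)*(-19 + b) = (-19 + b)*(-8 + b))
(p(D)*(-120))/(-51857) = ((152 + (√23)² - 27*√23)*(-120))/(-51857) = ((152 + 23 - 27*√23)*(-120))*(-1/51857) = ((175 - 27*√23)*(-120))*(-1/51857) = (-21000 + 3240*√23)*(-1/51857) = 21000/51857 - 3240*√23/51857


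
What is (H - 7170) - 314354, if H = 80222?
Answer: -241302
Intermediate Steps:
(H - 7170) - 314354 = (80222 - 7170) - 314354 = 73052 - 314354 = -241302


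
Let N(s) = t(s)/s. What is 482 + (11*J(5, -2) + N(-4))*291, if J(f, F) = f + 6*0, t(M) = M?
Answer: 16778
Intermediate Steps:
J(f, F) = f (J(f, F) = f + 0 = f)
N(s) = 1 (N(s) = s/s = 1)
482 + (11*J(5, -2) + N(-4))*291 = 482 + (11*5 + 1)*291 = 482 + (55 + 1)*291 = 482 + 56*291 = 482 + 16296 = 16778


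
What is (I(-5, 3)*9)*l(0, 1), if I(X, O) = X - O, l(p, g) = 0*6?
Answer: 0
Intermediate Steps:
l(p, g) = 0
(I(-5, 3)*9)*l(0, 1) = ((-5 - 1*3)*9)*0 = ((-5 - 3)*9)*0 = -8*9*0 = -72*0 = 0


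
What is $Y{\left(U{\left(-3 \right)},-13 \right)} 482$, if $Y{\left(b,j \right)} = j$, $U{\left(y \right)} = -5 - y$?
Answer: $-6266$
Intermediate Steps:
$Y{\left(U{\left(-3 \right)},-13 \right)} 482 = \left(-13\right) 482 = -6266$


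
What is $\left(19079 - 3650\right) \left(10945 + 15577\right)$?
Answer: $409207938$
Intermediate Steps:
$\left(19079 - 3650\right) \left(10945 + 15577\right) = 15429 \cdot 26522 = 409207938$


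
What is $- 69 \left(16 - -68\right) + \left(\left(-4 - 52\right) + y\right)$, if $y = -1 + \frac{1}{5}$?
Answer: $- \frac{29264}{5} \approx -5852.8$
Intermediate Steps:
$y = - \frac{4}{5}$ ($y = -1 + \frac{1}{5} = - \frac{4}{5} \approx -0.8$)
$- 69 \left(16 - -68\right) + \left(\left(-4 - 52\right) + y\right) = - 69 \left(16 - -68\right) - \frac{284}{5} = - 69 \left(16 + 68\right) - \frac{284}{5} = \left(-69\right) 84 - \frac{284}{5} = -5796 - \frac{284}{5} = - \frac{29264}{5}$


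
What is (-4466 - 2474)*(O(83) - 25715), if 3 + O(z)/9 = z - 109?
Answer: 180273440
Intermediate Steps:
O(z) = -1008 + 9*z (O(z) = -27 + 9*(z - 109) = -27 + 9*(-109 + z) = -27 + (-981 + 9*z) = -1008 + 9*z)
(-4466 - 2474)*(O(83) - 25715) = (-4466 - 2474)*((-1008 + 9*83) - 25715) = -6940*((-1008 + 747) - 25715) = -6940*(-261 - 25715) = -6940*(-25976) = 180273440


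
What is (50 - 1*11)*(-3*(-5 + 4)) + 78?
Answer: 195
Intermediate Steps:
(50 - 1*11)*(-3*(-5 + 4)) + 78 = (50 - 11)*(-3*(-1)) + 78 = 39*3 + 78 = 117 + 78 = 195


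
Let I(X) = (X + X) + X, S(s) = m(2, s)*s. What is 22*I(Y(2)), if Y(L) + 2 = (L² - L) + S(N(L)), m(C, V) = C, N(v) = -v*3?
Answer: -792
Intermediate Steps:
N(v) = -3*v
S(s) = 2*s
Y(L) = -2 + L² - 7*L (Y(L) = -2 + ((L² - L) + 2*(-3*L)) = -2 + ((L² - L) - 6*L) = -2 + (L² - 7*L) = -2 + L² - 7*L)
I(X) = 3*X (I(X) = 2*X + X = 3*X)
22*I(Y(2)) = 22*(3*(-2 + 2² - 7*2)) = 22*(3*(-2 + 4 - 14)) = 22*(3*(-12)) = 22*(-36) = -792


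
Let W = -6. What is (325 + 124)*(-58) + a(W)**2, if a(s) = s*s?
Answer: -24746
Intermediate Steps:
a(s) = s**2
(325 + 124)*(-58) + a(W)**2 = (325 + 124)*(-58) + ((-6)**2)**2 = 449*(-58) + 36**2 = -26042 + 1296 = -24746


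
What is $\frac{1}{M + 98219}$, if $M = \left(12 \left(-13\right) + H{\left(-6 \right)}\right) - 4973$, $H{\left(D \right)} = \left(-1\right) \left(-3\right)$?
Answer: $\frac{1}{93093} \approx 1.0742 \cdot 10^{-5}$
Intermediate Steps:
$H{\left(D \right)} = 3$
$M = -5126$ ($M = \left(12 \left(-13\right) + 3\right) - 4973 = \left(-156 + 3\right) - 4973 = -153 - 4973 = -5126$)
$\frac{1}{M + 98219} = \frac{1}{-5126 + 98219} = \frac{1}{93093}$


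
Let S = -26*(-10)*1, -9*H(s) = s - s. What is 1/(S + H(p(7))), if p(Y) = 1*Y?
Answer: 1/260 ≈ 0.0038462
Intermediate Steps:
p(Y) = Y
H(s) = 0 (H(s) = -(s - s)/9 = -1/9*0 = 0)
S = 260 (S = 260*1 = 260)
1/(S + H(p(7))) = 1/(260 + 0) = 1/260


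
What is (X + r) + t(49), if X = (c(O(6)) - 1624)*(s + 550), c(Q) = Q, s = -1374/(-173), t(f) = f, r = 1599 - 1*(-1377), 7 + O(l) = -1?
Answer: -157003843/173 ≈ -9.0754e+5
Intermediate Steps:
O(l) = -8 (O(l) = -7 - 1 = -8)
r = 2976 (r = 1599 + 1377 = 2976)
s = 1374/173 (s = -1374*(-1/173) = 1374/173 ≈ 7.9422)
X = -157527168/173 (X = (-8 - 1624)*(1374/173 + 550) = -1632*96524/173 = -157527168/173 ≈ -9.1056e+5)
(X + r) + t(49) = (-157527168/173 + 2976) + 49 = -157012320/173 + 49 = -157003843/173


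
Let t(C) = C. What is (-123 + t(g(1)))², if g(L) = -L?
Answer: 15376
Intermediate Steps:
(-123 + t(g(1)))² = (-123 - 1*1)² = (-123 - 1)² = (-124)² = 15376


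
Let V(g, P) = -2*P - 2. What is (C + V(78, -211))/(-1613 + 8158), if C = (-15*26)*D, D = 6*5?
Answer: -2256/1309 ≈ -1.7235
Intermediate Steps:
D = 30
V(g, P) = -2 - 2*P
C = -11700 (C = -15*26*30 = -390*30 = -11700)
(C + V(78, -211))/(-1613 + 8158) = (-11700 + (-2 - 2*(-211)))/(-1613 + 8158) = (-11700 + (-2 + 422))/6545 = (-11700 + 420)*(1/6545) = -11280*1/6545 = -2256/1309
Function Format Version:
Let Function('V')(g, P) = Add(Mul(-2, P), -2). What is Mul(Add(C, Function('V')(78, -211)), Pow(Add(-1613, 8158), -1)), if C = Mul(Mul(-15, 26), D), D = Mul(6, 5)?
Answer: Rational(-2256, 1309) ≈ -1.7235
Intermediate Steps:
D = 30
Function('V')(g, P) = Add(-2, Mul(-2, P))
C = -11700 (C = Mul(Mul(-15, 26), 30) = Mul(-390, 30) = -11700)
Mul(Add(C, Function('V')(78, -211)), Pow(Add(-1613, 8158), -1)) = Mul(Add(-11700, Add(-2, Mul(-2, -211))), Pow(Add(-1613, 8158), -1)) = Mul(Add(-11700, Add(-2, 422)), Pow(6545, -1)) = Mul(Add(-11700, 420), Rational(1, 6545)) = Mul(-11280, Rational(1, 6545)) = Rational(-2256, 1309)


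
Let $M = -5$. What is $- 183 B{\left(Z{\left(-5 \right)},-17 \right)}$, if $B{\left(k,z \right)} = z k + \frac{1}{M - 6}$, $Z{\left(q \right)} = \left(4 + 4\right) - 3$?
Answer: $\frac{171288}{11} \approx 15572.0$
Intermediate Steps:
$Z{\left(q \right)} = 5$ ($Z{\left(q \right)} = 8 - 3 = 5$)
$B{\left(k,z \right)} = - \frac{1}{11} + k z$ ($B{\left(k,z \right)} = z k + \frac{1}{-5 - 6} = k z + \frac{1}{-11} = k z - \frac{1}{11} = - \frac{1}{11} + k z$)
$- 183 B{\left(Z{\left(-5 \right)},-17 \right)} = - 183 \left(- \frac{1}{11} + 5 \left(-17\right)\right) = - 183 \left(- \frac{1}{11} - 85\right) = \left(-183\right) \left(- \frac{936}{11}\right) = \frac{171288}{11}$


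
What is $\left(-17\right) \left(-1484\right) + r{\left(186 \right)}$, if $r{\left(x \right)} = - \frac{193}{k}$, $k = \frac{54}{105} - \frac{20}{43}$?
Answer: $\frac{1576407}{74} \approx 21303.0$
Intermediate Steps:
$k = \frac{74}{1505}$ ($k = 54 \cdot \frac{1}{105} - \frac{20}{43} = \frac{18}{35} - \frac{20}{43} = \frac{74}{1505} \approx 0.049169$)
$r{\left(x \right)} = - \frac{290465}{74}$ ($r{\left(x \right)} = - \frac{193}{\frac{74}{1505}} = \left(-193\right) \frac{1505}{74} = - \frac{290465}{74}$)
$\left(-17\right) \left(-1484\right) + r{\left(186 \right)} = \left(-17\right) \left(-1484\right) - \frac{290465}{74} = 25228 - \frac{290465}{74} = \frac{1576407}{74}$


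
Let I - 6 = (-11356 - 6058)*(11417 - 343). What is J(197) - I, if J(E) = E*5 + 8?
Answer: 192843623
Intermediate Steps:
J(E) = 8 + 5*E (J(E) = 5*E + 8 = 8 + 5*E)
I = -192842630 (I = 6 + (-11356 - 6058)*(11417 - 343) = 6 - 17414*11074 = 6 - 192842636 = -192842630)
J(197) - I = (8 + 5*197) - 1*(-192842630) = (8 + 985) + 192842630 = 993 + 192842630 = 192843623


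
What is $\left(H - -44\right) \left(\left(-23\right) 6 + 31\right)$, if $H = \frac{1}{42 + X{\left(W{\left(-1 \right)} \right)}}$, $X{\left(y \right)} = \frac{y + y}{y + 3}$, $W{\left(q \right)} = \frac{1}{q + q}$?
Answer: $- \frac{979799}{208} \approx -4710.6$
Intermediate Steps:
$W{\left(q \right)} = \frac{1}{2 q}$
$X{\left(y \right)} = \frac{2 y}{3 + y}$
$H = \frac{5}{208}$ ($H = \frac{1}{42 + \frac{2 \frac{1}{2 \left(-1\right)}}{3 + \frac{1}{2 \left(-1\right)}}} = \frac{1}{42 + \frac{2 \cdot \frac{1}{2} \left(-1\right)}{3 + \frac{1}{2} \left(-1\right)}} = \frac{1}{42 + 2 \left(- \frac{1}{2}\right) \frac{1}{3 - \frac{1}{2}}} = \frac{1}{42 + 2 \left(- \frac{1}{2}\right) \frac{1}{\frac{5}{2}}} = \frac{1}{42 + 2 \left(- \frac{1}{2}\right) \frac{2}{5}} = \frac{1}{42 - \frac{2}{5}} = \frac{1}{\frac{208}{5}} = \frac{5}{208} \approx 0.024038$)
$\left(H - -44\right) \left(\left(-23\right) 6 + 31\right) = \left(\frac{5}{208} - -44\right) \left(\left(-23\right) 6 + 31\right) = \left(\frac{5}{208} + 44\right) \left(-138 + 31\right) = \frac{9157}{208} \left(-107\right) = - \frac{979799}{208}$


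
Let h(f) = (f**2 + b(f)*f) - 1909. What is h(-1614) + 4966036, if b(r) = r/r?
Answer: 7567509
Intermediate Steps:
b(r) = 1
h(f) = -1909 + f + f**2 (h(f) = (f**2 + 1*f) - 1909 = (f**2 + f) - 1909 = (f + f**2) - 1909 = -1909 + f + f**2)
h(-1614) + 4966036 = (-1909 - 1614 + (-1614)**2) + 4966036 = (-1909 - 1614 + 2604996) + 4966036 = 2601473 + 4966036 = 7567509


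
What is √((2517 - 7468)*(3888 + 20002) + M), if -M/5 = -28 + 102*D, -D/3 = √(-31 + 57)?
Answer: √(-118279250 + 1530*√26) ≈ 10875.0*I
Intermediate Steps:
D = -3*√26 (D = -3*√(-31 + 57) = -3*√26 ≈ -15.297)
M = 140 + 1530*√26 (M = -5*(-28 + 102*(-3*√26)) = -5*(-28 - 306*√26) = 140 + 1530*√26 ≈ 7941.5)
√((2517 - 7468)*(3888 + 20002) + M) = √((2517 - 7468)*(3888 + 20002) + (140 + 1530*√26)) = √(-4951*23890 + (140 + 1530*√26)) = √(-118279390 + (140 + 1530*√26)) = √(-118279250 + 1530*√26)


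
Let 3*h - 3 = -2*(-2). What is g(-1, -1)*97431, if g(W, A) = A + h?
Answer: 129908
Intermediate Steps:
h = 7/3 (h = 1 + (-2*(-2))/3 = 1 + (⅓)*4 = 1 + 4/3 = 7/3 ≈ 2.3333)
g(W, A) = 7/3 + A (g(W, A) = A + 7/3 = 7/3 + A)
g(-1, -1)*97431 = (7/3 - 1)*97431 = (4/3)*97431 = 129908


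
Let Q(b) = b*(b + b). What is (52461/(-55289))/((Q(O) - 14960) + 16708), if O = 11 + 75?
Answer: -52461/914480060 ≈ -5.7367e-5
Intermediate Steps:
O = 86
Q(b) = 2*b² (Q(b) = b*(2*b) = 2*b²)
(52461/(-55289))/((Q(O) - 14960) + 16708) = (52461/(-55289))/((2*86² - 14960) + 16708) = (52461*(-1/55289))/((2*7396 - 14960) + 16708) = -52461/(55289*((14792 - 14960) + 16708)) = -52461/(55289*(-168 + 16708)) = -52461/55289/16540 = -52461/55289*1/16540 = -52461/914480060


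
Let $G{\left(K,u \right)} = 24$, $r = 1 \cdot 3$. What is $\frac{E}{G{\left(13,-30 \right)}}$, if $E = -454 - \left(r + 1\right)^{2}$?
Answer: $- \frac{235}{12} \approx -19.583$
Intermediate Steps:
$r = 3$
$E = -470$ ($E = -454 - \left(3 + 1\right)^{2} = -454 - 4^{2} = -454 - 16 = -470$)
$\frac{E}{G{\left(13,-30 \right)}} = - \frac{470}{24} = \left(-470\right) \frac{1}{24} = - \frac{235}{12}$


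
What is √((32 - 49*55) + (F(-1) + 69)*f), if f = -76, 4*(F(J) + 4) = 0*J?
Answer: I*√7603 ≈ 87.195*I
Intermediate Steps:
F(J) = -4 (F(J) = -4 + (0*J)/4 = -4 + (¼)*0 = -4 + 0 = -4)
√((32 - 49*55) + (F(-1) + 69)*f) = √((32 - 49*55) + (-4 + 69)*(-76)) = √((32 - 2695) + 65*(-76)) = √(-2663 - 4940) = √(-7603) = I*√7603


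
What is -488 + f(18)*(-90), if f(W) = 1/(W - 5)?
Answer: -6434/13 ≈ -494.92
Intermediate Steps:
f(W) = 1/(-5 + W)
-488 + f(18)*(-90) = -488 - 90/(-5 + 18) = -488 - 90/13 = -6434/13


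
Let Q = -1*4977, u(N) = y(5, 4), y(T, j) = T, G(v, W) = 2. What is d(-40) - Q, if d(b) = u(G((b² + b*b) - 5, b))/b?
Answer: 39815/8 ≈ 4976.9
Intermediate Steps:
u(N) = 5
Q = -4977
d(b) = 5/b
d(-40) - Q = 5/(-40) - 1*(-4977) = 5*(-1/40) + 4977 = -⅛ + 4977 = 39815/8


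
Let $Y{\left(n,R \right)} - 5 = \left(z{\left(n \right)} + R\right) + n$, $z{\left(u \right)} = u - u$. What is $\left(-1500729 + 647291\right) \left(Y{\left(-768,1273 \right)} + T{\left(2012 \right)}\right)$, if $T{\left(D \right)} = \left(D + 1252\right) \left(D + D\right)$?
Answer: $-11209776700548$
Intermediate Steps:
$z{\left(u \right)} = 0$
$T{\left(D \right)} = 2 D \left(1252 + D\right)$ ($T{\left(D \right)} = \left(1252 + D\right) 2 D = 2 D \left(1252 + D\right)$)
$Y{\left(n,R \right)} = 5 + R + n$ ($Y{\left(n,R \right)} = 5 + \left(\left(0 + R\right) + n\right) = 5 + \left(R + n\right) = 5 + R + n$)
$\left(-1500729 + 647291\right) \left(Y{\left(-768,1273 \right)} + T{\left(2012 \right)}\right) = \left(-1500729 + 647291\right) \left(\left(5 + 1273 - 768\right) + 2 \cdot 2012 \left(1252 + 2012\right)\right) = - 853438 \left(510 + 2 \cdot 2012 \cdot 3264\right) = - 853438 \left(510 + 13134336\right) = \left(-853438\right) 13134846 = -11209776700548$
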